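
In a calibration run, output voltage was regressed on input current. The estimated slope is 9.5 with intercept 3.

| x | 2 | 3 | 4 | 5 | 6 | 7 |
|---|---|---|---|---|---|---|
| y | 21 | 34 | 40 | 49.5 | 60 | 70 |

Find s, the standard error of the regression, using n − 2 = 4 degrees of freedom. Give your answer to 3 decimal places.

s = 1.541

x=2: ŷ = 3 + 9.5·2 = 22; r = 21 − 22 = -1
x=3: ŷ = 3 + 9.5·3 = 31.5; r = 34 − 31.5 = 2.5
x=4: ŷ = 3 + 9.5·4 = 41; r = 40 − 41 = -1
x=5: ŷ = 3 + 9.5·5 = 50.5; r = 49.5 − 50.5 = -1
x=6: ŷ = 3 + 9.5·6 = 60; r = 60 − 60 = 0
x=7: ŷ = 3 + 9.5·7 = 69.5; r = 70 − 69.5 = 0.5
SSE = 1 + 6.25 + 1 + 1 + 0 + 0.25 = 9.5
s = √(9.5/4) = √2.375 ≈ 1.541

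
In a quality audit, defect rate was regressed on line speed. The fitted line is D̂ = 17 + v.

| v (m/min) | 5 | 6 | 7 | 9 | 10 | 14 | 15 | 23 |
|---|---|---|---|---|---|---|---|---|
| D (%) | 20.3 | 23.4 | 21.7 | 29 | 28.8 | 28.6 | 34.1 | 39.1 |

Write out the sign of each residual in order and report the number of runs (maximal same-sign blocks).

7 runs

v=5: D̂ = 17 + 5 = 22; r = 20.3 − 22 = -1.7
v=6: D̂ = 17 + 6 = 23; r = 23.4 − 23 = 0.4
v=7: D̂ = 17 + 7 = 24; r = 21.7 − 24 = -2.3
v=9: D̂ = 17 + 9 = 26; r = 29 − 26 = 3
v=10: D̂ = 17 + 10 = 27; r = 28.8 − 27 = 1.8
v=14: D̂ = 17 + 14 = 31; r = 28.6 − 31 = -2.4
v=15: D̂ = 17 + 15 = 32; r = 34.1 − 32 = 2.1
v=23: D̂ = 17 + 23 = 40; r = 39.1 − 40 = -0.9
Signs: − + − + + − + −
Runs: −×1, +×1, −×1, +×2, −×1, +×1, −×1 → 7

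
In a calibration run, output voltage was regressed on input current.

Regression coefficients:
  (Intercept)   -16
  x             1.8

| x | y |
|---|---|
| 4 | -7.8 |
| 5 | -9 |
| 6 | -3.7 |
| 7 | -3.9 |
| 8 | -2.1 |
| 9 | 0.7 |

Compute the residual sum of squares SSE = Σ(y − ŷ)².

x=4: ŷ = -16 + 1.8·4 = -8.8; e = -7.8 − (-8.8) = 1
x=5: ŷ = -16 + 1.8·5 = -7; e = -9 − (-7) = -2
x=6: ŷ = -16 + 1.8·6 = -5.2; e = -3.7 − (-5.2) = 1.5
x=7: ŷ = -16 + 1.8·7 = -3.4; e = -3.9 − (-3.4) = -0.5
x=8: ŷ = -16 + 1.8·8 = -1.6; e = -2.1 − (-1.6) = -0.5
x=9: ŷ = -16 + 1.8·9 = 0.2; e = 0.7 − 0.2 = 0.5
SSE = 1 + 4 + 2.25 + 0.25 + 0.25 + 0.25 = 8

SSE = 8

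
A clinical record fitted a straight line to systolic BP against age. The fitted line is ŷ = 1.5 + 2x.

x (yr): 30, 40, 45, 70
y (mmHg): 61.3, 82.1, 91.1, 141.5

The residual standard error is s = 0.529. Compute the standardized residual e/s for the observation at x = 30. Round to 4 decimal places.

-0.3781

ŷ = 1.5 + 2·30 = 61.5
e = 61.3 − 61.5 = -0.2
e/s = -0.2 / 0.529 = -0.3781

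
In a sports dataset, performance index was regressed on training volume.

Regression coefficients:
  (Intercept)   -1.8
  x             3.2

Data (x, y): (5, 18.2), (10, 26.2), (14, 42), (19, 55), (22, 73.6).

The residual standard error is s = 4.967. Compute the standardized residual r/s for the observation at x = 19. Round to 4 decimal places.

ŷ = -1.8 + 3.2·19 = 59
r = 55 − 59 = -4
r/s = -4 / 4.967 = -0.8053

-0.8053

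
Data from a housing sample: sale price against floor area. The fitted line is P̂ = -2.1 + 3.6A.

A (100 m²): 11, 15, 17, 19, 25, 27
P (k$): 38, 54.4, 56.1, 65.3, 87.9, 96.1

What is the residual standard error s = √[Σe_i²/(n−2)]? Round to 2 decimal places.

A=11: P̂ = -2.1 + 3.6·11 = 37.5; e = 38 − 37.5 = 0.5
A=15: P̂ = -2.1 + 3.6·15 = 51.9; e = 54.4 − 51.9 = 2.5
A=17: P̂ = -2.1 + 3.6·17 = 59.1; e = 56.1 − 59.1 = -3
A=19: P̂ = -2.1 + 3.6·19 = 66.3; e = 65.3 − 66.3 = -1
A=25: P̂ = -2.1 + 3.6·25 = 87.9; e = 87.9 − 87.9 = 0
A=27: P̂ = -2.1 + 3.6·27 = 95.1; e = 96.1 − 95.1 = 1
SSE = 0.25 + 6.25 + 9 + 1 + 0 + 1 = 17.5
s = √(17.5/4) = √4.375 ≈ 2.09

s = 2.09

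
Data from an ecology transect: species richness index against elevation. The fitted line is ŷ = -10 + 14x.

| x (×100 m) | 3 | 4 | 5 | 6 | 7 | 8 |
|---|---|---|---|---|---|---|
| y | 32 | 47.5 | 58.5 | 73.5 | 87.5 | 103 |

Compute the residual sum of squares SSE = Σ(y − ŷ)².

x=3: ŷ = -10 + 14·3 = 32; r = 32 − 32 = 0
x=4: ŷ = -10 + 14·4 = 46; r = 47.5 − 46 = 1.5
x=5: ŷ = -10 + 14·5 = 60; r = 58.5 − 60 = -1.5
x=6: ŷ = -10 + 14·6 = 74; r = 73.5 − 74 = -0.5
x=7: ŷ = -10 + 14·7 = 88; r = 87.5 − 88 = -0.5
x=8: ŷ = -10 + 14·8 = 102; r = 103 − 102 = 1
SSE = 0 + 2.25 + 2.25 + 0.25 + 0.25 + 1 = 6

SSE = 6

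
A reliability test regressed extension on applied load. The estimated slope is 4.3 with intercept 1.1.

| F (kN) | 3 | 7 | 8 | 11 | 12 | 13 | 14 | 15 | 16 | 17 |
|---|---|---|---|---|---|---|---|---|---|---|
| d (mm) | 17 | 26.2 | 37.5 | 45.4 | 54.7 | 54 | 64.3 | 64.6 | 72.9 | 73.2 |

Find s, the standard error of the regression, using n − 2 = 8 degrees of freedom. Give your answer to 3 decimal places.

s = 3.162

F=3: d̂ = 1.1 + 4.3·3 = 14; r = 17 − 14 = 3
F=7: d̂ = 1.1 + 4.3·7 = 31.2; r = 26.2 − 31.2 = -5
F=8: d̂ = 1.1 + 4.3·8 = 35.5; r = 37.5 − 35.5 = 2
F=11: d̂ = 1.1 + 4.3·11 = 48.4; r = 45.4 − 48.4 = -3
F=12: d̂ = 1.1 + 4.3·12 = 52.7; r = 54.7 − 52.7 = 2
F=13: d̂ = 1.1 + 4.3·13 = 57; r = 54 − 57 = -3
F=14: d̂ = 1.1 + 4.3·14 = 61.3; r = 64.3 − 61.3 = 3
F=15: d̂ = 1.1 + 4.3·15 = 65.6; r = 64.6 − 65.6 = -1
F=16: d̂ = 1.1 + 4.3·16 = 69.9; r = 72.9 − 69.9 = 3
F=17: d̂ = 1.1 + 4.3·17 = 74.2; r = 73.2 − 74.2 = -1
SSE = 9 + 25 + 4 + 9 + 4 + 9 + 9 + 1 + 9 + 1 = 80
s = √(80/8) = √10 ≈ 3.162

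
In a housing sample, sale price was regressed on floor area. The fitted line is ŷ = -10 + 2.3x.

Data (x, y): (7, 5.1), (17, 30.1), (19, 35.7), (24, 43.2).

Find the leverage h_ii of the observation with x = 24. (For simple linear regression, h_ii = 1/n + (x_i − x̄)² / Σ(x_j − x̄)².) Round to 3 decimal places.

h = 0.594

x̄ = (7 + 17 + 19 + 24)/4 = 16.75
Σ(x − x̄)² = 95.0625 + 0.0625 + 5.0625 + 52.5625 = 152.75
h = 1/4 + (7.25)²/152.75 = 0.25 + 0.344108 = 0.594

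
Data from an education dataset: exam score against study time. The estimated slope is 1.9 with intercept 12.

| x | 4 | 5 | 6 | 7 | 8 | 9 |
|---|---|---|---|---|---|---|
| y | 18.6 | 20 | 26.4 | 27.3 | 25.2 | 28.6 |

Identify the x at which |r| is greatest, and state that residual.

x=4: ŷ = 12 + 1.9·4 = 19.6; r = 18.6 − 19.6 = -1
x=5: ŷ = 12 + 1.9·5 = 21.5; r = 20 − 21.5 = -1.5
x=6: ŷ = 12 + 1.9·6 = 23.4; r = 26.4 − 23.4 = 3
x=7: ŷ = 12 + 1.9·7 = 25.3; r = 27.3 − 25.3 = 2
x=8: ŷ = 12 + 1.9·8 = 27.2; r = 25.2 − 27.2 = -2
x=9: ŷ = 12 + 1.9·9 = 29.1; r = 28.6 − 29.1 = -0.5
Largest |r| is 3 at x = 6, residual 3.

x = 6, r = 3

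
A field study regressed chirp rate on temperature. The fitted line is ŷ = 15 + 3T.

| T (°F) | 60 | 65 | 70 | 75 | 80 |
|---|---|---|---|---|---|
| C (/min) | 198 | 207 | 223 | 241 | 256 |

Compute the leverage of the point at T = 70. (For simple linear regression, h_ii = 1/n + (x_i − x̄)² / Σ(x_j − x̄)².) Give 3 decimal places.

T̄ = (60 + 65 + 70 + 75 + 80)/5 = 70
Σ(T − T̄)² = 100 + 25 + 0 + 25 + 100 = 250
h = 1/5 + (0)²/250 = 0.2 + 0 = 0.200

h = 0.200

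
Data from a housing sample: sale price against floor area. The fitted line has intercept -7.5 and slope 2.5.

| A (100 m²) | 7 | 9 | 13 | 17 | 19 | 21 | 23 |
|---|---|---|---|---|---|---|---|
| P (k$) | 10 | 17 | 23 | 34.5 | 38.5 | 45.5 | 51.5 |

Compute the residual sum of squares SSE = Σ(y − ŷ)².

A=7: ŷ = -7.5 + 2.5·7 = 10; r = 10 − 10 = 0
A=9: ŷ = -7.5 + 2.5·9 = 15; r = 17 − 15 = 2
A=13: ŷ = -7.5 + 2.5·13 = 25; r = 23 − 25 = -2
A=17: ŷ = -7.5 + 2.5·17 = 35; r = 34.5 − 35 = -0.5
A=19: ŷ = -7.5 + 2.5·19 = 40; r = 38.5 − 40 = -1.5
A=21: ŷ = -7.5 + 2.5·21 = 45; r = 45.5 − 45 = 0.5
A=23: ŷ = -7.5 + 2.5·23 = 50; r = 51.5 − 50 = 1.5
SSE = 0 + 4 + 4 + 0.25 + 2.25 + 0.25 + 2.25 = 13

SSE = 13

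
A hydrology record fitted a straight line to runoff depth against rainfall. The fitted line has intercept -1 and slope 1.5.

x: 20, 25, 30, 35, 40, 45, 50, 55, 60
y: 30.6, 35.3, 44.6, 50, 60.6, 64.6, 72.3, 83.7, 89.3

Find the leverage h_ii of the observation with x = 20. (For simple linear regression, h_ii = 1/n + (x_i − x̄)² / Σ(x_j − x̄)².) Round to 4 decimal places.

x̄ = (20 + 25 + 30 + 35 + 40 + 45 + 50 + 55 + 60)/9 = 40
Σ(x − x̄)² = 400 + 225 + 100 + 25 + 0 + 25 + 100 + 225 + 400 = 1500
h = 1/9 + (-20)²/1500 = 0.111111 + 0.266667 = 0.3778

h = 0.3778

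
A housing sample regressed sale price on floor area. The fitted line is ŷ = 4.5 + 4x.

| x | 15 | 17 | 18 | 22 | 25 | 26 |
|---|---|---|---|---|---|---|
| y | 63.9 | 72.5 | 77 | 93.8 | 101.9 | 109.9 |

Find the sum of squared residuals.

SSE = 11.02

x=15: ŷ = 4.5 + 4·15 = 64.5; r = 63.9 − 64.5 = -0.6
x=17: ŷ = 4.5 + 4·17 = 72.5; r = 72.5 − 72.5 = 0
x=18: ŷ = 4.5 + 4·18 = 76.5; r = 77 − 76.5 = 0.5
x=22: ŷ = 4.5 + 4·22 = 92.5; r = 93.8 − 92.5 = 1.3
x=25: ŷ = 4.5 + 4·25 = 104.5; r = 101.9 − 104.5 = -2.6
x=26: ŷ = 4.5 + 4·26 = 108.5; r = 109.9 − 108.5 = 1.4
SSE = 0.36 + 0 + 0.25 + 1.69 + 6.76 + 1.96 = 11.02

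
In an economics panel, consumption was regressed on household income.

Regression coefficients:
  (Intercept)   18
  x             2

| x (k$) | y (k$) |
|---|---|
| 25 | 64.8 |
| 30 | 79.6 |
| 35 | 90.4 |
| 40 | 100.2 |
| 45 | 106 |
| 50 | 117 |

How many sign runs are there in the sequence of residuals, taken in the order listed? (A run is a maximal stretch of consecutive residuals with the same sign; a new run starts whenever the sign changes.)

x=25: ŷ = 18 + 2·25 = 68; e = 64.8 − 68 = -3.2
x=30: ŷ = 18 + 2·30 = 78; e = 79.6 − 78 = 1.6
x=35: ŷ = 18 + 2·35 = 88; e = 90.4 − 88 = 2.4
x=40: ŷ = 18 + 2·40 = 98; e = 100.2 − 98 = 2.2
x=45: ŷ = 18 + 2·45 = 108; e = 106 − 108 = -2
x=50: ŷ = 18 + 2·50 = 118; e = 117 − 118 = -1
Signs: − + + + − −
Runs: −×1, +×3, −×2 → 3

3 runs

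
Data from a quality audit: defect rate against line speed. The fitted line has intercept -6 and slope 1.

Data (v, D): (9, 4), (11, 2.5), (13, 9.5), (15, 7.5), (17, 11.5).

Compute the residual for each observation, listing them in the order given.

v=9: ŷ = -6 + 9 = 3; r = 4 − 3 = 1
v=11: ŷ = -6 + 11 = 5; r = 2.5 − 5 = -2.5
v=13: ŷ = -6 + 13 = 7; r = 9.5 − 7 = 2.5
v=15: ŷ = -6 + 15 = 9; r = 7.5 − 9 = -1.5
v=17: ŷ = -6 + 17 = 11; r = 11.5 − 11 = 0.5

1, -2.5, 2.5, -1.5, 0.5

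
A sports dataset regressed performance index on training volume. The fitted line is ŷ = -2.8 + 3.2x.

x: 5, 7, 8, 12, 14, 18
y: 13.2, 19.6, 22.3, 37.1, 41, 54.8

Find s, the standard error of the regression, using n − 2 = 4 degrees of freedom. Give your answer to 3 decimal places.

x=5: ŷ = -2.8 + 3.2·5 = 13.2; r = 13.2 − 13.2 = 0
x=7: ŷ = -2.8 + 3.2·7 = 19.6; r = 19.6 − 19.6 = 0
x=8: ŷ = -2.8 + 3.2·8 = 22.8; r = 22.3 − 22.8 = -0.5
x=12: ŷ = -2.8 + 3.2·12 = 35.6; r = 37.1 − 35.6 = 1.5
x=14: ŷ = -2.8 + 3.2·14 = 42; r = 41 − 42 = -1
x=18: ŷ = -2.8 + 3.2·18 = 54.8; r = 54.8 − 54.8 = 0
SSE = 0 + 0 + 0.25 + 2.25 + 1 + 0 = 3.5
s = √(3.5/4) = √0.875 ≈ 0.935

s = 0.935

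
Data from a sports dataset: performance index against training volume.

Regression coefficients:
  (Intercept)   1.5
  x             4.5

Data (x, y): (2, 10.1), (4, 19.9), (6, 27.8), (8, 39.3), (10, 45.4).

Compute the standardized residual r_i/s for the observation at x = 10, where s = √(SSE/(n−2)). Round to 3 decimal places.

x=2: ŷ = 1.5 + 4.5·2 = 10.5; r = 10.1 − 10.5 = -0.4
x=4: ŷ = 1.5 + 4.5·4 = 19.5; r = 19.9 − 19.5 = 0.4
x=6: ŷ = 1.5 + 4.5·6 = 28.5; r = 27.8 − 28.5 = -0.7
x=8: ŷ = 1.5 + 4.5·8 = 37.5; r = 39.3 − 37.5 = 1.8
x=10: ŷ = 1.5 + 4.5·10 = 46.5; r = 45.4 − 46.5 = -1.1
SSE = 0.16 + 0.16 + 0.49 + 3.24 + 1.21 = 5.26
s = √(5.26/3) = 1.32413
r/s = -1.1 / 1.32413 = -0.831

-0.831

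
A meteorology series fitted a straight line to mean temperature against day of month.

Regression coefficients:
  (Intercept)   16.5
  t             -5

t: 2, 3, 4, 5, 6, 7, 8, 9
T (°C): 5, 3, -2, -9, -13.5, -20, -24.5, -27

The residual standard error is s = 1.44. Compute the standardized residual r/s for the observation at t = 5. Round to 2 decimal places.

-0.35

T̂ = 16.5 − 5·5 = -8.5
r = -9 − (-8.5) = -0.5
r/s = -0.5 / 1.44 = -0.35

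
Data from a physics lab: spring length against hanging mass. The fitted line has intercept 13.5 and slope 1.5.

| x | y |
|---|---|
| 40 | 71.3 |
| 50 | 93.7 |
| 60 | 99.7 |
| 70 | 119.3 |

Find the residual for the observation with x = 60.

r = -3.8

ŷ = 13.5 + 1.5·60 = 103.5
r = 99.7 − 103.5 = -3.8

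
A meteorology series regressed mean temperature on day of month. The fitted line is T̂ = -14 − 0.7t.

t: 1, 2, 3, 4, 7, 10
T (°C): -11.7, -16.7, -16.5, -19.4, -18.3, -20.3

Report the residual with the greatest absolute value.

r = 3

t=1: T̂ = -14 − 0.7·1 = -14.7; r = -11.7 − (-14.7) = 3
t=2: T̂ = -14 − 0.7·2 = -15.4; r = -16.7 − (-15.4) = -1.3
t=3: T̂ = -14 − 0.7·3 = -16.1; r = -16.5 − (-16.1) = -0.4
t=4: T̂ = -14 − 0.7·4 = -16.8; r = -19.4 − (-16.8) = -2.6
t=7: T̂ = -14 − 0.7·7 = -18.9; r = -18.3 − (-18.9) = 0.6
t=10: T̂ = -14 − 0.7·10 = -21; r = -20.3 − (-21) = 0.7
Largest |r| is 3 at t = 1, residual 3.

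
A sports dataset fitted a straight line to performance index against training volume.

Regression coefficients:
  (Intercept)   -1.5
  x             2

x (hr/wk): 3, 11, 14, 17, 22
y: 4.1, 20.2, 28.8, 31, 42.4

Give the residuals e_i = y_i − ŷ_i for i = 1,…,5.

x=3: ŷ = -1.5 + 2·3 = 4.5; e = 4.1 − 4.5 = -0.4
x=11: ŷ = -1.5 + 2·11 = 20.5; e = 20.2 − 20.5 = -0.3
x=14: ŷ = -1.5 + 2·14 = 26.5; e = 28.8 − 26.5 = 2.3
x=17: ŷ = -1.5 + 2·17 = 32.5; e = 31 − 32.5 = -1.5
x=22: ŷ = -1.5 + 2·22 = 42.5; e = 42.4 − 42.5 = -0.1

-0.4, -0.3, 2.3, -1.5, -0.1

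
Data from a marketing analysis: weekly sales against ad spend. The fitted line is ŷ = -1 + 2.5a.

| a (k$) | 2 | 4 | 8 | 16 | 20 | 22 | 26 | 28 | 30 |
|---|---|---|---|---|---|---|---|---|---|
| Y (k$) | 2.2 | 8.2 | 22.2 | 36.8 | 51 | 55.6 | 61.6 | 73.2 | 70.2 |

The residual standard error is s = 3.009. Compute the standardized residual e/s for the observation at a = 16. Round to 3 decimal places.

-0.731

ŷ = -1 + 2.5·16 = 39
e = 36.8 − 39 = -2.2
e/s = -2.2 / 3.009 = -0.731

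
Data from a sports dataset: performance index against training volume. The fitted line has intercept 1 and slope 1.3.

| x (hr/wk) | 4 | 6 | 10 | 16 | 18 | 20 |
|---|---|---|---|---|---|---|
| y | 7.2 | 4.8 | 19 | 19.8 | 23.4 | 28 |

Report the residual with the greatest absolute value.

x=4: ŷ = 1 + 1.3·4 = 6.2; e = 7.2 − 6.2 = 1
x=6: ŷ = 1 + 1.3·6 = 8.8; e = 4.8 − 8.8 = -4
x=10: ŷ = 1 + 1.3·10 = 14; e = 19 − 14 = 5
x=16: ŷ = 1 + 1.3·16 = 21.8; e = 19.8 − 21.8 = -2
x=18: ŷ = 1 + 1.3·18 = 24.4; e = 23.4 − 24.4 = -1
x=20: ŷ = 1 + 1.3·20 = 27; e = 28 − 27 = 1
Largest |e| is 5 at x = 10, residual 5.

e = 5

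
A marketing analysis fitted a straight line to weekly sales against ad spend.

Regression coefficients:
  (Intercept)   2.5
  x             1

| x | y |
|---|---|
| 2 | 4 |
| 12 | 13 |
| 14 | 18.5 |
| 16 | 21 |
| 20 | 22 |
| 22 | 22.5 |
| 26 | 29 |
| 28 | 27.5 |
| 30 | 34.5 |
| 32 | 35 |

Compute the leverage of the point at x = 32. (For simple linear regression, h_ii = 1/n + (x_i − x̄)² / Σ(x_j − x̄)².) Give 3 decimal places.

h = 0.277

x̄ = (2 + 12 + 14 + 16 + 20 + 22 + 26 + 28 + 30 + 32)/10 = 20.2
Σ(x − x̄)² = 331.24 + 67.24 + 38.44 + 17.64 + 0.04 + 3.24 + 33.64 + 60.84 + 96.04 + 139.24 = 787.6
h = 1/10 + (11.8)²/787.6 = 0.1 + 0.17679 = 0.277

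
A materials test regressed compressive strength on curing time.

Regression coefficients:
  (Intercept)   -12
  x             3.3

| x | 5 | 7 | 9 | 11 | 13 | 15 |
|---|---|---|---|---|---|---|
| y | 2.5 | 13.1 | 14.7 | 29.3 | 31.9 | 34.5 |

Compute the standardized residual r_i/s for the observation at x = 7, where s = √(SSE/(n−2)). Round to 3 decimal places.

0.555

x=5: ŷ = -12 + 3.3·5 = 4.5; r = 2.5 − 4.5 = -2
x=7: ŷ = -12 + 3.3·7 = 11.1; r = 13.1 − 11.1 = 2
x=9: ŷ = -12 + 3.3·9 = 17.7; r = 14.7 − 17.7 = -3
x=11: ŷ = -12 + 3.3·11 = 24.3; r = 29.3 − 24.3 = 5
x=13: ŷ = -12 + 3.3·13 = 30.9; r = 31.9 − 30.9 = 1
x=15: ŷ = -12 + 3.3·15 = 37.5; r = 34.5 − 37.5 = -3
SSE = 4 + 4 + 9 + 25 + 1 + 9 = 52
s = √(52/4) = 3.60555
r/s = 2 / 3.60555 = 0.555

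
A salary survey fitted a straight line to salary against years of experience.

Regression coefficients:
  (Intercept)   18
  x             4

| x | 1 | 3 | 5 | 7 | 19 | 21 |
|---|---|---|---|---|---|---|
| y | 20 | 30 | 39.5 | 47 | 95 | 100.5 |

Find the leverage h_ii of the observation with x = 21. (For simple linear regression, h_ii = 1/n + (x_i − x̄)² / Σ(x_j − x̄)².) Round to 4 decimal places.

h = 0.5413

x̄ = (1 + 3 + 5 + 7 + 19 + 21)/6 = 9.33333
Σ(x − x̄)² = 69.4444 + 40.1111 + 18.7778 + 5.44444 + 93.4444 + 136.111 = 363.333
h = 1/6 + (11.6667)²/363.333 = 0.166667 + 0.374618 = 0.5413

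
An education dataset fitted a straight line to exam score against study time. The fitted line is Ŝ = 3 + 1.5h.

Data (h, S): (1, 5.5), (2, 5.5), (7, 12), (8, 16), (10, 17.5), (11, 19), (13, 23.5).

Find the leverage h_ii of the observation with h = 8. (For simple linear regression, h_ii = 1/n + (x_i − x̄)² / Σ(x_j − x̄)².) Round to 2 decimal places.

h = 0.15

h̄ = (1 + 2 + 7 + 8 + 10 + 11 + 13)/7 = 7.42857
Σ(h − h̄)² = 41.3265 + 29.4694 + 0.183673 + 0.326531 + 6.61224 + 12.7551 + 31.0408 = 121.714
h = 1/7 + (0.571429)²/121.714 = 0.142857 + 0.00268276 = 0.15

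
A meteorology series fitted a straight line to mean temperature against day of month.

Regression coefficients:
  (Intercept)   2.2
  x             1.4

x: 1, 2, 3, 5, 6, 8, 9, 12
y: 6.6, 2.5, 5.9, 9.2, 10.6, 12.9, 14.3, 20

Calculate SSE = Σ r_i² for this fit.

x=1: ŷ = 2.2 + 1.4·1 = 3.6; r = 6.6 − 3.6 = 3
x=2: ŷ = 2.2 + 1.4·2 = 5; r = 2.5 − 5 = -2.5
x=3: ŷ = 2.2 + 1.4·3 = 6.4; r = 5.9 − 6.4 = -0.5
x=5: ŷ = 2.2 + 1.4·5 = 9.2; r = 9.2 − 9.2 = 0
x=6: ŷ = 2.2 + 1.4·6 = 10.6; r = 10.6 − 10.6 = 0
x=8: ŷ = 2.2 + 1.4·8 = 13.4; r = 12.9 − 13.4 = -0.5
x=9: ŷ = 2.2 + 1.4·9 = 14.8; r = 14.3 − 14.8 = -0.5
x=12: ŷ = 2.2 + 1.4·12 = 19; r = 20 − 19 = 1
SSE = 9 + 6.25 + 0.25 + 0 + 0 + 0.25 + 0.25 + 1 = 17

SSE = 17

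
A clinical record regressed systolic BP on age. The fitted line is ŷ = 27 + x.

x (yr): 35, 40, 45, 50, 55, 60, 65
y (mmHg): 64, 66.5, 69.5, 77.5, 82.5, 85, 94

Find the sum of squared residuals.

x=35: ŷ = 27 + 35 = 62; e = 64 − 62 = 2
x=40: ŷ = 27 + 40 = 67; e = 66.5 − 67 = -0.5
x=45: ŷ = 27 + 45 = 72; e = 69.5 − 72 = -2.5
x=50: ŷ = 27 + 50 = 77; e = 77.5 − 77 = 0.5
x=55: ŷ = 27 + 55 = 82; e = 82.5 − 82 = 0.5
x=60: ŷ = 27 + 60 = 87; e = 85 − 87 = -2
x=65: ŷ = 27 + 65 = 92; e = 94 − 92 = 2
SSE = 4 + 0.25 + 6.25 + 0.25 + 0.25 + 4 + 4 = 19

SSE = 19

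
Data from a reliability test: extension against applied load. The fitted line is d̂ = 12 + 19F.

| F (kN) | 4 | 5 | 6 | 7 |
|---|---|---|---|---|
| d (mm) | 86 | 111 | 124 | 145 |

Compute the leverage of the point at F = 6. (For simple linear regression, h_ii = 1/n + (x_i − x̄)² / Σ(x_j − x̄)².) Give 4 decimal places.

h = 0.3000

F̄ = (4 + 5 + 6 + 7)/4 = 5.5
Σ(F − F̄)² = 2.25 + 0.25 + 0.25 + 2.25 = 5
h = 1/4 + (0.5)²/5 = 0.25 + 0.05 = 0.3000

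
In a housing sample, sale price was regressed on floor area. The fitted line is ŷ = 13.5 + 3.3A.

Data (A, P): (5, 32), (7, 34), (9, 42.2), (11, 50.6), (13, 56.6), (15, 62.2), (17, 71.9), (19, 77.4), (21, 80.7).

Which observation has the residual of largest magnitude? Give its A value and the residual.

A=5: ŷ = 13.5 + 3.3·5 = 30; e = 32 − 30 = 2
A=7: ŷ = 13.5 + 3.3·7 = 36.6; e = 34 − 36.6 = -2.6
A=9: ŷ = 13.5 + 3.3·9 = 43.2; e = 42.2 − 43.2 = -1
A=11: ŷ = 13.5 + 3.3·11 = 49.8; e = 50.6 − 49.8 = 0.8
A=13: ŷ = 13.5 + 3.3·13 = 56.4; e = 56.6 − 56.4 = 0.2
A=15: ŷ = 13.5 + 3.3·15 = 63; e = 62.2 − 63 = -0.8
A=17: ŷ = 13.5 + 3.3·17 = 69.6; e = 71.9 − 69.6 = 2.3
A=19: ŷ = 13.5 + 3.3·19 = 76.2; e = 77.4 − 76.2 = 1.2
A=21: ŷ = 13.5 + 3.3·21 = 82.8; e = 80.7 − 82.8 = -2.1
Largest |e| is 2.6 at A = 7, residual -2.6.

A = 7, e = -2.6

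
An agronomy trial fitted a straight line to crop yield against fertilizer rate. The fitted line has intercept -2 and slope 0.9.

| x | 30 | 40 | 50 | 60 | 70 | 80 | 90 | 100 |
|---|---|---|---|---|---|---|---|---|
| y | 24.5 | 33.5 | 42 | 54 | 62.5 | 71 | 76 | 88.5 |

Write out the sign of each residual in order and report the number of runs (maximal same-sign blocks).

4 runs

x=30: ŷ = -2 + 0.9·30 = 25; r = 24.5 − 25 = -0.5
x=40: ŷ = -2 + 0.9·40 = 34; r = 33.5 − 34 = -0.5
x=50: ŷ = -2 + 0.9·50 = 43; r = 42 − 43 = -1
x=60: ŷ = -2 + 0.9·60 = 52; r = 54 − 52 = 2
x=70: ŷ = -2 + 0.9·70 = 61; r = 62.5 − 61 = 1.5
x=80: ŷ = -2 + 0.9·80 = 70; r = 71 − 70 = 1
x=90: ŷ = -2 + 0.9·90 = 79; r = 76 − 79 = -3
x=100: ŷ = -2 + 0.9·100 = 88; r = 88.5 − 88 = 0.5
Signs: − − − + + + − +
Runs: −×3, +×3, −×1, +×1 → 4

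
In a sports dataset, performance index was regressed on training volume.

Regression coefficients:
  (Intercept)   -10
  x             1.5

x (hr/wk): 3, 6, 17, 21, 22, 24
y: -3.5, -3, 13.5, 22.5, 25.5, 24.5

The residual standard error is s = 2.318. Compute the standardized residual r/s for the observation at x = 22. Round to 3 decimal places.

ŷ = -10 + 1.5·22 = 23
r = 25.5 − 23 = 2.5
r/s = 2.5 / 2.318 = 1.079

1.079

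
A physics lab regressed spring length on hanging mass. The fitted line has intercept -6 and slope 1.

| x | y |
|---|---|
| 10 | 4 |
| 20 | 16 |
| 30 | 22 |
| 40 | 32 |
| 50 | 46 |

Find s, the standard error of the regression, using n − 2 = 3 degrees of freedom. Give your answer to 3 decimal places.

x=10: ŷ = -6 + 10 = 4; e = 4 − 4 = 0
x=20: ŷ = -6 + 20 = 14; e = 16 − 14 = 2
x=30: ŷ = -6 + 30 = 24; e = 22 − 24 = -2
x=40: ŷ = -6 + 40 = 34; e = 32 − 34 = -2
x=50: ŷ = -6 + 50 = 44; e = 46 − 44 = 2
SSE = 0 + 4 + 4 + 4 + 4 = 16
s = √(16/3) = √5.33333 ≈ 2.309

s = 2.309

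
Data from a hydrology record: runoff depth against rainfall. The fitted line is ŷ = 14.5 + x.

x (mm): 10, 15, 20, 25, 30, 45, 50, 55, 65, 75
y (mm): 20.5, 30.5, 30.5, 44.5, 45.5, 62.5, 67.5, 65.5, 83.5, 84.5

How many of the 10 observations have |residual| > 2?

8

x=10: ŷ = 14.5 + 10 = 24.5; r = 20.5 − 24.5 = -4
x=15: ŷ = 14.5 + 15 = 29.5; r = 30.5 − 29.5 = 1
x=20: ŷ = 14.5 + 20 = 34.5; r = 30.5 − 34.5 = -4
x=25: ŷ = 14.5 + 25 = 39.5; r = 44.5 − 39.5 = 5
x=30: ŷ = 14.5 + 30 = 44.5; r = 45.5 − 44.5 = 1
x=45: ŷ = 14.5 + 45 = 59.5; r = 62.5 − 59.5 = 3
x=50: ŷ = 14.5 + 50 = 64.5; r = 67.5 − 64.5 = 3
x=55: ŷ = 14.5 + 55 = 69.5; r = 65.5 − 69.5 = -4
x=65: ŷ = 14.5 + 65 = 79.5; r = 83.5 − 79.5 = 4
x=75: ŷ = 14.5 + 75 = 89.5; r = 84.5 − 89.5 = -5
|r| > 2: x=10 (|r|=4), x=20 (|r|=4), x=25 (|r|=5), x=45 (|r|=3), x=50 (|r|=3), x=55 (|r|=4), x=65 (|r|=4), x=75 (|r|=5) → 8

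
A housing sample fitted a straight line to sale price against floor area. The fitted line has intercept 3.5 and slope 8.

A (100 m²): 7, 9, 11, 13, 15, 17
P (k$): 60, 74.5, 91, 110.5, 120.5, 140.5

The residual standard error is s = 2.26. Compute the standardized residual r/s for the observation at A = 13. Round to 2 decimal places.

P̂ = 3.5 + 8·13 = 107.5
r = 110.5 − 107.5 = 3
r/s = 3 / 2.26 = 1.33

1.33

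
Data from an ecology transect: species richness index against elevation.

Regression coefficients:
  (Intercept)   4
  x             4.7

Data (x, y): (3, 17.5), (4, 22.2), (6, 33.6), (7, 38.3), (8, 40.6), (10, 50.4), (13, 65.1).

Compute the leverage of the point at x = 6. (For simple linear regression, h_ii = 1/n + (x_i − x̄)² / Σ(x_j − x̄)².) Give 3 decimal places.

x̄ = (3 + 4 + 6 + 7 + 8 + 10 + 13)/7 = 7.28571
Σ(x − x̄)² = 18.3673 + 10.7959 + 1.65306 + 0.0816327 + 0.510204 + 7.36735 + 32.6531 = 71.4286
h = 1/7 + (-1.28571)²/71.4286 = 0.142857 + 0.0231429 = 0.166

h = 0.166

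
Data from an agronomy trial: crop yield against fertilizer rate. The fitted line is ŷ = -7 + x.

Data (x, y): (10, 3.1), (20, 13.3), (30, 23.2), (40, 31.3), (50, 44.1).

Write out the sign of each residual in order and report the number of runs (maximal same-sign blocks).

3 runs

x=10: ŷ = -7 + 10 = 3; r = 3.1 − 3 = 0.1
x=20: ŷ = -7 + 20 = 13; r = 13.3 − 13 = 0.3
x=30: ŷ = -7 + 30 = 23; r = 23.2 − 23 = 0.2
x=40: ŷ = -7 + 40 = 33; r = 31.3 − 33 = -1.7
x=50: ŷ = -7 + 50 = 43; r = 44.1 − 43 = 1.1
Signs: + + + − +
Runs: +×3, −×1, +×1 → 3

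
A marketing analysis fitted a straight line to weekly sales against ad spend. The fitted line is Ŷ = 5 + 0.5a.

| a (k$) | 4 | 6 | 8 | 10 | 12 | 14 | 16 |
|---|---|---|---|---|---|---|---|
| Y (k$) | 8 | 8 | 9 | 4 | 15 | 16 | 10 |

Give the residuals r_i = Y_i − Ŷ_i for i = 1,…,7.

1, 0, 0, -6, 4, 4, -3

a=4: Ŷ = 5 + 0.5·4 = 7; r = 8 − 7 = 1
a=6: Ŷ = 5 + 0.5·6 = 8; r = 8 − 8 = 0
a=8: Ŷ = 5 + 0.5·8 = 9; r = 9 − 9 = 0
a=10: Ŷ = 5 + 0.5·10 = 10; r = 4 − 10 = -6
a=12: Ŷ = 5 + 0.5·12 = 11; r = 15 − 11 = 4
a=14: Ŷ = 5 + 0.5·14 = 12; r = 16 − 12 = 4
a=16: Ŷ = 5 + 0.5·16 = 13; r = 10 − 13 = -3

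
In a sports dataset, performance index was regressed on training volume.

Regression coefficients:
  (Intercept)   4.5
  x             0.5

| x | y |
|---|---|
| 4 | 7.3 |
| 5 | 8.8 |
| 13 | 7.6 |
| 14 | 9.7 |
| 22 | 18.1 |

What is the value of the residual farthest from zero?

r = -3.4

x=4: ŷ = 4.5 + 0.5·4 = 6.5; r = 7.3 − 6.5 = 0.8
x=5: ŷ = 4.5 + 0.5·5 = 7; r = 8.8 − 7 = 1.8
x=13: ŷ = 4.5 + 0.5·13 = 11; r = 7.6 − 11 = -3.4
x=14: ŷ = 4.5 + 0.5·14 = 11.5; r = 9.7 − 11.5 = -1.8
x=22: ŷ = 4.5 + 0.5·22 = 15.5; r = 18.1 − 15.5 = 2.6
Largest |r| is 3.4 at x = 13, residual -3.4.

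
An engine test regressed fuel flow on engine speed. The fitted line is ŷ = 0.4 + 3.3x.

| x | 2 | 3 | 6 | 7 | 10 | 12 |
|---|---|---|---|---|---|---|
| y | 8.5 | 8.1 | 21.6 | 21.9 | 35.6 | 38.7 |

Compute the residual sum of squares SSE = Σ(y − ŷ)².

x=2: ŷ = 0.4 + 3.3·2 = 7; r = 8.5 − 7 = 1.5
x=3: ŷ = 0.4 + 3.3·3 = 10.3; r = 8.1 − 10.3 = -2.2
x=6: ŷ = 0.4 + 3.3·6 = 20.2; r = 21.6 − 20.2 = 1.4
x=7: ŷ = 0.4 + 3.3·7 = 23.5; r = 21.9 − 23.5 = -1.6
x=10: ŷ = 0.4 + 3.3·10 = 33.4; r = 35.6 − 33.4 = 2.2
x=12: ŷ = 0.4 + 3.3·12 = 40; r = 38.7 − 40 = -1.3
SSE = 2.25 + 4.84 + 1.96 + 2.56 + 4.84 + 1.69 = 18.14

SSE = 18.14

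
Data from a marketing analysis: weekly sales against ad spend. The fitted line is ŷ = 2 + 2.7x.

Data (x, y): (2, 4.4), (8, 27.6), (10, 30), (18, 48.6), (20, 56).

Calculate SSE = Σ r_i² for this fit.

SSE = 30

x=2: ŷ = 2 + 2.7·2 = 7.4; r = 4.4 − 7.4 = -3
x=8: ŷ = 2 + 2.7·8 = 23.6; r = 27.6 − 23.6 = 4
x=10: ŷ = 2 + 2.7·10 = 29; r = 30 − 29 = 1
x=18: ŷ = 2 + 2.7·18 = 50.6; r = 48.6 − 50.6 = -2
x=20: ŷ = 2 + 2.7·20 = 56; r = 56 − 56 = 0
SSE = 9 + 16 + 1 + 4 + 0 = 30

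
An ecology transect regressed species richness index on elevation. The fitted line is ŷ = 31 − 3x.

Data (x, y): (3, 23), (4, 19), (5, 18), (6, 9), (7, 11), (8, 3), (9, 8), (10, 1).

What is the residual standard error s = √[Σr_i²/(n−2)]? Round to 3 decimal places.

x=3: ŷ = 31 − 3·3 = 22; r = 23 − 22 = 1
x=4: ŷ = 31 − 3·4 = 19; r = 19 − 19 = 0
x=5: ŷ = 31 − 3·5 = 16; r = 18 − 16 = 2
x=6: ŷ = 31 − 3·6 = 13; r = 9 − 13 = -4
x=7: ŷ = 31 − 3·7 = 10; r = 11 − 10 = 1
x=8: ŷ = 31 − 3·8 = 7; r = 3 − 7 = -4
x=9: ŷ = 31 − 3·9 = 4; r = 8 − 4 = 4
x=10: ŷ = 31 − 3·10 = 1; r = 1 − 1 = 0
SSE = 1 + 0 + 4 + 16 + 1 + 16 + 16 + 0 = 54
s = √(54/6) = √9 ≈ 3.000

s = 3.000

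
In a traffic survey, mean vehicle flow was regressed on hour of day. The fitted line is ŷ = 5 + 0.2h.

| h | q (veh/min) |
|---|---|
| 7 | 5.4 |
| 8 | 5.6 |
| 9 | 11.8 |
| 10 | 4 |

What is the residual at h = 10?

r = -3

ŷ = 5 + 0.2·10 = 7
r = 4 − 7 = -3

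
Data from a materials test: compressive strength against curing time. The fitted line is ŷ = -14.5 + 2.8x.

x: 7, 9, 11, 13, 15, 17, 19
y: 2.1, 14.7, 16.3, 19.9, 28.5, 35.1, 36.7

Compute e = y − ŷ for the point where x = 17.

e = 2

ŷ = -14.5 + 2.8·17 = 33.1
e = 35.1 − 33.1 = 2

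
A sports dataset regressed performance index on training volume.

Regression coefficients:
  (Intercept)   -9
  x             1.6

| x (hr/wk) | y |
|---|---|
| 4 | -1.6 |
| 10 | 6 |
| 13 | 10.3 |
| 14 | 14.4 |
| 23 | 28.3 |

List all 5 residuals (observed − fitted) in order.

x=4: ŷ = -9 + 1.6·4 = -2.6; r = -1.6 − (-2.6) = 1
x=10: ŷ = -9 + 1.6·10 = 7; r = 6 − 7 = -1
x=13: ŷ = -9 + 1.6·13 = 11.8; r = 10.3 − 11.8 = -1.5
x=14: ŷ = -9 + 1.6·14 = 13.4; r = 14.4 − 13.4 = 1
x=23: ŷ = -9 + 1.6·23 = 27.8; r = 28.3 − 27.8 = 0.5

1, -1, -1.5, 1, 0.5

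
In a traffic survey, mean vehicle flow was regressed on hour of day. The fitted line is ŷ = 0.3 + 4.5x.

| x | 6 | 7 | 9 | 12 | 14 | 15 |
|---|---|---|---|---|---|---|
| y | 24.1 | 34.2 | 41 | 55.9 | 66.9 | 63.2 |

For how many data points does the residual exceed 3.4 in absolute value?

x=6: ŷ = 0.3 + 4.5·6 = 27.3; e = 24.1 − 27.3 = -3.2
x=7: ŷ = 0.3 + 4.5·7 = 31.8; e = 34.2 − 31.8 = 2.4
x=9: ŷ = 0.3 + 4.5·9 = 40.8; e = 41 − 40.8 = 0.2
x=12: ŷ = 0.3 + 4.5·12 = 54.3; e = 55.9 − 54.3 = 1.6
x=14: ŷ = 0.3 + 4.5·14 = 63.3; e = 66.9 − 63.3 = 3.6
x=15: ŷ = 0.3 + 4.5·15 = 67.8; e = 63.2 − 67.8 = -4.6
|e| > 3.4: x=14 (|e|=3.6), x=15 (|e|=4.6) → 2

2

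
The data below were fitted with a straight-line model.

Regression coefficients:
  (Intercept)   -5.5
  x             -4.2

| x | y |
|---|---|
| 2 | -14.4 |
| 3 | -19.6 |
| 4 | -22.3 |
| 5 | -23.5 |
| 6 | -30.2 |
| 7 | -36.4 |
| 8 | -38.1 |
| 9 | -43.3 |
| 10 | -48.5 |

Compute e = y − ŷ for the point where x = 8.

e = 1

ŷ = -5.5 − 4.2·8 = -39.1
e = -38.1 − (-39.1) = 1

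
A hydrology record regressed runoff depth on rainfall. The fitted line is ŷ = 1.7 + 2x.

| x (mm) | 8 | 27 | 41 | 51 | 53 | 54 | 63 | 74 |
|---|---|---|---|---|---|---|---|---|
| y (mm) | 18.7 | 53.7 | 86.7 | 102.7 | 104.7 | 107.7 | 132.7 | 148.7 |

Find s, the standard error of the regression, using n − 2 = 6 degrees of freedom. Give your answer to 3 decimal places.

x=8: ŷ = 1.7 + 2·8 = 17.7; r = 18.7 − 17.7 = 1
x=27: ŷ = 1.7 + 2·27 = 55.7; r = 53.7 − 55.7 = -2
x=41: ŷ = 1.7 + 2·41 = 83.7; r = 86.7 − 83.7 = 3
x=51: ŷ = 1.7 + 2·51 = 103.7; r = 102.7 − 103.7 = -1
x=53: ŷ = 1.7 + 2·53 = 107.7; r = 104.7 − 107.7 = -3
x=54: ŷ = 1.7 + 2·54 = 109.7; r = 107.7 − 109.7 = -2
x=63: ŷ = 1.7 + 2·63 = 127.7; r = 132.7 − 127.7 = 5
x=74: ŷ = 1.7 + 2·74 = 149.7; r = 148.7 − 149.7 = -1
SSE = 1 + 4 + 9 + 1 + 9 + 4 + 25 + 1 = 54
s = √(54/6) = √9 ≈ 3.000

s = 3.000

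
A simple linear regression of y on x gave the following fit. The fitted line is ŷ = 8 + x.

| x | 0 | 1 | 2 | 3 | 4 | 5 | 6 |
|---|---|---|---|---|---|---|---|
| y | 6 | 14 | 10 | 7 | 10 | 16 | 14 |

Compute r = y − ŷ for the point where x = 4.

ŷ = 8 + 4 = 12
r = 10 − 12 = -2

r = -2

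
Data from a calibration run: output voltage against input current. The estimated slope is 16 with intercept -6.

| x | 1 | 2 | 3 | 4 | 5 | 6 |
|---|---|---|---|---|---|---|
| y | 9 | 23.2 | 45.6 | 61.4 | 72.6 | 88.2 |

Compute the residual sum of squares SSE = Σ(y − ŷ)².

x=1: ŷ = -6 + 16·1 = 10; e = 9 − 10 = -1
x=2: ŷ = -6 + 16·2 = 26; e = 23.2 − 26 = -2.8
x=3: ŷ = -6 + 16·3 = 42; e = 45.6 − 42 = 3.6
x=4: ŷ = -6 + 16·4 = 58; e = 61.4 − 58 = 3.4
x=5: ŷ = -6 + 16·5 = 74; e = 72.6 − 74 = -1.4
x=6: ŷ = -6 + 16·6 = 90; e = 88.2 − 90 = -1.8
SSE = 1 + 7.84 + 12.96 + 11.56 + 1.96 + 3.24 = 38.56

SSE = 38.56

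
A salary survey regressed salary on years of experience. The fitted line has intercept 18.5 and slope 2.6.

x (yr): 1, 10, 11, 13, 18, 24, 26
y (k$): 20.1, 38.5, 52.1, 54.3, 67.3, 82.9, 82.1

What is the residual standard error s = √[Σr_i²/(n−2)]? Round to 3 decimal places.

s = 4.243

x=1: ŷ = 18.5 + 2.6·1 = 21.1; r = 20.1 − 21.1 = -1
x=10: ŷ = 18.5 + 2.6·10 = 44.5; r = 38.5 − 44.5 = -6
x=11: ŷ = 18.5 + 2.6·11 = 47.1; r = 52.1 − 47.1 = 5
x=13: ŷ = 18.5 + 2.6·13 = 52.3; r = 54.3 − 52.3 = 2
x=18: ŷ = 18.5 + 2.6·18 = 65.3; r = 67.3 − 65.3 = 2
x=24: ŷ = 18.5 + 2.6·24 = 80.9; r = 82.9 − 80.9 = 2
x=26: ŷ = 18.5 + 2.6·26 = 86.1; r = 82.1 − 86.1 = -4
SSE = 1 + 36 + 25 + 4 + 4 + 4 + 16 = 90
s = √(90/5) = √18 ≈ 4.243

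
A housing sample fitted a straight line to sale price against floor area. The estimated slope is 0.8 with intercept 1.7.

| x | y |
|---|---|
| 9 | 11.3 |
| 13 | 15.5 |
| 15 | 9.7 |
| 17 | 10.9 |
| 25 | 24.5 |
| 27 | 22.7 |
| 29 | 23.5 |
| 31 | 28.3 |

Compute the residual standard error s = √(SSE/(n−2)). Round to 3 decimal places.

s = 3.319

x=9: ŷ = 1.7 + 0.8·9 = 8.9; r = 11.3 − 8.9 = 2.4
x=13: ŷ = 1.7 + 0.8·13 = 12.1; r = 15.5 − 12.1 = 3.4
x=15: ŷ = 1.7 + 0.8·15 = 13.7; r = 9.7 − 13.7 = -4
x=17: ŷ = 1.7 + 0.8·17 = 15.3; r = 10.9 − 15.3 = -4.4
x=25: ŷ = 1.7 + 0.8·25 = 21.7; r = 24.5 − 21.7 = 2.8
x=27: ŷ = 1.7 + 0.8·27 = 23.3; r = 22.7 − 23.3 = -0.6
x=29: ŷ = 1.7 + 0.8·29 = 24.9; r = 23.5 − 24.9 = -1.4
x=31: ŷ = 1.7 + 0.8·31 = 26.5; r = 28.3 − 26.5 = 1.8
SSE = 5.76 + 11.56 + 16 + 19.36 + 7.84 + 0.36 + 1.96 + 3.24 = 66.08
s = √(66.08/6) = √11.0133 ≈ 3.319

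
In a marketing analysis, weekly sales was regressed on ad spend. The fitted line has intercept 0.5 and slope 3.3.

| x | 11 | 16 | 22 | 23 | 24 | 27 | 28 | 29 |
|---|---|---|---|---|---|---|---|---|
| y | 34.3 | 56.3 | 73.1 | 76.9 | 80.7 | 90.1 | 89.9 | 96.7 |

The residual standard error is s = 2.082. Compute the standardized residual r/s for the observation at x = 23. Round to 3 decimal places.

ŷ = 0.5 + 3.3·23 = 76.4
r = 76.9 − 76.4 = 0.5
r/s = 0.5 / 2.082 = 0.240

0.240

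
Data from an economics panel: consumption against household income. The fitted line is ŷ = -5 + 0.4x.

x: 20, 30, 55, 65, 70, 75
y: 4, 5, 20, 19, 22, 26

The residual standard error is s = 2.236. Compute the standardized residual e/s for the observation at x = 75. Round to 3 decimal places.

ŷ = -5 + 0.4·75 = 25
e = 26 − 25 = 1
e/s = 1 / 2.236 = 0.447

0.447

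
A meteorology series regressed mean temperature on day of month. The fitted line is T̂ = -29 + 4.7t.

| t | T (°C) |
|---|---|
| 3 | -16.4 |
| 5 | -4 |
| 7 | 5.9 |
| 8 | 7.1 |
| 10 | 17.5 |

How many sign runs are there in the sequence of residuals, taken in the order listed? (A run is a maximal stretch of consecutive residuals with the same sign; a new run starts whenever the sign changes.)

t=3: T̂ = -29 + 4.7·3 = -14.9; r = -16.4 − (-14.9) = -1.5
t=5: T̂ = -29 + 4.7·5 = -5.5; r = -4 − (-5.5) = 1.5
t=7: T̂ = -29 + 4.7·7 = 3.9; r = 5.9 − 3.9 = 2
t=8: T̂ = -29 + 4.7·8 = 8.6; r = 7.1 − 8.6 = -1.5
t=10: T̂ = -29 + 4.7·10 = 18; r = 17.5 − 18 = -0.5
Signs: − + + − −
Runs: −×1, +×2, −×2 → 3

3 runs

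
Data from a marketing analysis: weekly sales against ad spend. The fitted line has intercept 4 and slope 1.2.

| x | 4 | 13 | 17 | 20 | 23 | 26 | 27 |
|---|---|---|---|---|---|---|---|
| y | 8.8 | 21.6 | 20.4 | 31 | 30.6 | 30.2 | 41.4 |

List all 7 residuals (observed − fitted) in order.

x=4: ŷ = 4 + 1.2·4 = 8.8; e = 8.8 − 8.8 = 0
x=13: ŷ = 4 + 1.2·13 = 19.6; e = 21.6 − 19.6 = 2
x=17: ŷ = 4 + 1.2·17 = 24.4; e = 20.4 − 24.4 = -4
x=20: ŷ = 4 + 1.2·20 = 28; e = 31 − 28 = 3
x=23: ŷ = 4 + 1.2·23 = 31.6; e = 30.6 − 31.6 = -1
x=26: ŷ = 4 + 1.2·26 = 35.2; e = 30.2 − 35.2 = -5
x=27: ŷ = 4 + 1.2·27 = 36.4; e = 41.4 − 36.4 = 5

0, 2, -4, 3, -1, -5, 5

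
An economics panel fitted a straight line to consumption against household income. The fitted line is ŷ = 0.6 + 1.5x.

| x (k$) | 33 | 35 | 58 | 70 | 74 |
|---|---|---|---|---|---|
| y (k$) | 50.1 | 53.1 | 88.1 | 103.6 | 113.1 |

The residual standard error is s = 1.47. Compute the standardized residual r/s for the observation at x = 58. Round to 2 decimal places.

0.34

ŷ = 0.6 + 1.5·58 = 87.6
r = 88.1 − 87.6 = 0.5
r/s = 0.5 / 1.47 = 0.34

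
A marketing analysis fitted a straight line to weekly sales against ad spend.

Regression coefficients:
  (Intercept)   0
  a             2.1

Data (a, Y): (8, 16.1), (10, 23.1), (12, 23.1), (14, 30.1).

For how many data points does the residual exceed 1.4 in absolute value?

2

a=8: ŷ = 2.1·8 = 16.8; r = 16.1 − 16.8 = -0.7
a=10: ŷ = 2.1·10 = 21; r = 23.1 − 21 = 2.1
a=12: ŷ = 2.1·12 = 25.2; r = 23.1 − 25.2 = -2.1
a=14: ŷ = 2.1·14 = 29.4; r = 30.1 − 29.4 = 0.7
|r| > 1.4: a=10 (|r|=2.1), a=12 (|r|=2.1) → 2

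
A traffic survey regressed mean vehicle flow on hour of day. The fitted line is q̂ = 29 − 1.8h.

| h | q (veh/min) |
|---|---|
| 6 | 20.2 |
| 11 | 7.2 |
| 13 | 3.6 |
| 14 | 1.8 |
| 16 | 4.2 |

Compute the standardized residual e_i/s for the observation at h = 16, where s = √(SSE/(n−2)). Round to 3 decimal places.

h=6: q̂ = 29 − 1.8·6 = 18.2; e = 20.2 − 18.2 = 2
h=11: q̂ = 29 − 1.8·11 = 9.2; e = 7.2 − 9.2 = -2
h=13: q̂ = 29 − 1.8·13 = 5.6; e = 3.6 − 5.6 = -2
h=14: q̂ = 29 − 1.8·14 = 3.8; e = 1.8 − 3.8 = -2
h=16: q̂ = 29 − 1.8·16 = 0.2; e = 4.2 − 0.2 = 4
SSE = 4 + 4 + 4 + 4 + 16 = 32
s = √(32/3) = 3.26599
e/s = 4 / 3.26599 = 1.225

1.225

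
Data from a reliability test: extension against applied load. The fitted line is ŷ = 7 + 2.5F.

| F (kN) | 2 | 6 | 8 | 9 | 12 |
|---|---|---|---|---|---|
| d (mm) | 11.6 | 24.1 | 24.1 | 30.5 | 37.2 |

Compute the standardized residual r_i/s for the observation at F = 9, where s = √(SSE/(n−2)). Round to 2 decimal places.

F=2: ŷ = 7 + 2.5·2 = 12; r = 11.6 − 12 = -0.4
F=6: ŷ = 7 + 2.5·6 = 22; r = 24.1 − 22 = 2.1
F=8: ŷ = 7 + 2.5·8 = 27; r = 24.1 − 27 = -2.9
F=9: ŷ = 7 + 2.5·9 = 29.5; r = 30.5 − 29.5 = 1
F=12: ŷ = 7 + 2.5·12 = 37; r = 37.2 − 37 = 0.2
SSE = 0.16 + 4.41 + 8.41 + 1 + 0.04 = 14.02
s = √(14.02/3) = 2.16179
r/s = 1 / 2.16179 = 0.46

0.46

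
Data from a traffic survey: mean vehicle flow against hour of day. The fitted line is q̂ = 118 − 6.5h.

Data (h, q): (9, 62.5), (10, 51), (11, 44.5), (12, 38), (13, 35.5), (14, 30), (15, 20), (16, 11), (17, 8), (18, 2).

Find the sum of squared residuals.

SSE = 44.5

h=9: q̂ = 118 − 6.5·9 = 59.5; e = 62.5 − 59.5 = 3
h=10: q̂ = 118 − 6.5·10 = 53; e = 51 − 53 = -2
h=11: q̂ = 118 − 6.5·11 = 46.5; e = 44.5 − 46.5 = -2
h=12: q̂ = 118 − 6.5·12 = 40; e = 38 − 40 = -2
h=13: q̂ = 118 − 6.5·13 = 33.5; e = 35.5 − 33.5 = 2
h=14: q̂ = 118 − 6.5·14 = 27; e = 30 − 27 = 3
h=15: q̂ = 118 − 6.5·15 = 20.5; e = 20 − 20.5 = -0.5
h=16: q̂ = 118 − 6.5·16 = 14; e = 11 − 14 = -3
h=17: q̂ = 118 − 6.5·17 = 7.5; e = 8 − 7.5 = 0.5
h=18: q̂ = 118 − 6.5·18 = 1; e = 2 − 1 = 1
SSE = 9 + 4 + 4 + 4 + 4 + 9 + 0.25 + 9 + 0.25 + 1 = 44.5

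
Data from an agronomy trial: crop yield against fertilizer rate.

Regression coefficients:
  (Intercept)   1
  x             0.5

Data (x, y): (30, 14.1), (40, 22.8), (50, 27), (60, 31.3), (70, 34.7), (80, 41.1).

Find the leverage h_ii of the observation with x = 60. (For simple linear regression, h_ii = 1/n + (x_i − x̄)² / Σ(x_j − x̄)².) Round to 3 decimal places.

h = 0.181

x̄ = (30 + 40 + 50 + 60 + 70 + 80)/6 = 55
Σ(x − x̄)² = 625 + 225 + 25 + 25 + 225 + 625 = 1750
h = 1/6 + (5)²/1750 = 0.166667 + 0.0142857 = 0.181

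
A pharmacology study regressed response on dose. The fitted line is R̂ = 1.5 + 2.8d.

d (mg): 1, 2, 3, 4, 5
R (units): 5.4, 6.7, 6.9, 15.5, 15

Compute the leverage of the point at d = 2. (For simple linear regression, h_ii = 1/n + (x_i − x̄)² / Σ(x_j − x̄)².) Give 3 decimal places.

h = 0.300

d̄ = (1 + 2 + 3 + 4 + 5)/5 = 3
Σ(d − d̄)² = 4 + 1 + 0 + 1 + 4 = 10
h = 1/5 + (-1)²/10 = 0.2 + 0.1 = 0.300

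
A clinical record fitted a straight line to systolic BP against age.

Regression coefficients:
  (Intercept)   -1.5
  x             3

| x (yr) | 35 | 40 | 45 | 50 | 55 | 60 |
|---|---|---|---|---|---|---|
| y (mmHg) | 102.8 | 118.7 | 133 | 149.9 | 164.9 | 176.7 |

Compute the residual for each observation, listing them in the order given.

x=35: ŷ = -1.5 + 3·35 = 103.5; r = 102.8 − 103.5 = -0.7
x=40: ŷ = -1.5 + 3·40 = 118.5; r = 118.7 − 118.5 = 0.2
x=45: ŷ = -1.5 + 3·45 = 133.5; r = 133 − 133.5 = -0.5
x=50: ŷ = -1.5 + 3·50 = 148.5; r = 149.9 − 148.5 = 1.4
x=55: ŷ = -1.5 + 3·55 = 163.5; r = 164.9 − 163.5 = 1.4
x=60: ŷ = -1.5 + 3·60 = 178.5; r = 176.7 − 178.5 = -1.8

-0.7, 0.2, -0.5, 1.4, 1.4, -1.8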